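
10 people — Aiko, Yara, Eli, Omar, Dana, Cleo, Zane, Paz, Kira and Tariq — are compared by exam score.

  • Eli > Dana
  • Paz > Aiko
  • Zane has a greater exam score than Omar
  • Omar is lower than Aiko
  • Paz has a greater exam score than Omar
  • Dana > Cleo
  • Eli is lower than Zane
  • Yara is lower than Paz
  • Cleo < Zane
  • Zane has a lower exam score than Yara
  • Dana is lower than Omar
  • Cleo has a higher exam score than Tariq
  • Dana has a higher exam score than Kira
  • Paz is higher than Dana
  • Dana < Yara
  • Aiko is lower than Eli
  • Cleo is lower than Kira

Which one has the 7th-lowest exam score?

Eli

Piecing the relations together gives one ordering: Tariq < Cleo < Kira < Dana < Omar < Aiko < Eli < Zane < Yara < Paz.
Counting 7 from the smallest end gives Eli.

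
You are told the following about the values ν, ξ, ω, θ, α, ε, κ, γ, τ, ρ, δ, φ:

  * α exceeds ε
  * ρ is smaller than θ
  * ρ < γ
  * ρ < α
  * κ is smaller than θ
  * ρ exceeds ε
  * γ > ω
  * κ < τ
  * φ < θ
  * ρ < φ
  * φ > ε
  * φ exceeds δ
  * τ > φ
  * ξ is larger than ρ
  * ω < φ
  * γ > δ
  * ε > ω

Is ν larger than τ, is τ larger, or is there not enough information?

undetermined

Following every chain through ν: nothing is chained to ν.
τ is not reached, and no chain runs the other way from τ to ν.
So the given relations leave the order of ν and τ undetermined.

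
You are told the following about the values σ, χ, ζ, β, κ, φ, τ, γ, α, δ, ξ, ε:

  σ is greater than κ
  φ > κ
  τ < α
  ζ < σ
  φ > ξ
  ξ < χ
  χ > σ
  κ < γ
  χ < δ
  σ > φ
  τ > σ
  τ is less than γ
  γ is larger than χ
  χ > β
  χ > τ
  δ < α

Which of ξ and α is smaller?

ξ

Chaining the given relations: ξ < φ < σ < τ < χ < δ < α.
So ξ < α; ξ is the smaller of the two.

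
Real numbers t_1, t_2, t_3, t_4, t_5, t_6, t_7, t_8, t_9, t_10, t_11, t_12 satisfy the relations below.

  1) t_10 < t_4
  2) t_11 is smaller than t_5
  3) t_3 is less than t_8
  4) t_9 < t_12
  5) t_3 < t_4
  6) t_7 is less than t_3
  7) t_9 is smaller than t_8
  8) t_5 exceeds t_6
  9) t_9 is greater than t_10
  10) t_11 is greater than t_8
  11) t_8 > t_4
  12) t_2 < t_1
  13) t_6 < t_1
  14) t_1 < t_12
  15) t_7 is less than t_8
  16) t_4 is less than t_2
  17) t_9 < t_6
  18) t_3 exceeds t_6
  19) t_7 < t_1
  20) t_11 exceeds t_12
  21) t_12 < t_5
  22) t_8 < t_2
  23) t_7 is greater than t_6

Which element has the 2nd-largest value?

t_11

Chaining the given pairs: t_10 < t_9 < t_6 < t_7 < t_3 < t_4 < t_8 < t_2 < t_1 < t_12 < t_11 < t_5.
Counting 2 from the largest end gives t_11.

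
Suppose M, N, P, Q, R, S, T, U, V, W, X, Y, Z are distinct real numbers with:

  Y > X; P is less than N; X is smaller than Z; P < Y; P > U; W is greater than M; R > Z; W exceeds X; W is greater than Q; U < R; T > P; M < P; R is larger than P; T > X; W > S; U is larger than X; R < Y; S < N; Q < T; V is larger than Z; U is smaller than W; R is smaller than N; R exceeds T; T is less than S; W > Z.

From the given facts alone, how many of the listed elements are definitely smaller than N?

9

From N the given relations immediately reach P, S, R.
From those, U, Z, M, T — 7 in total.
From those, X, Q — 9 in total.
No other element is forced below N by the given relations, so the count is 9.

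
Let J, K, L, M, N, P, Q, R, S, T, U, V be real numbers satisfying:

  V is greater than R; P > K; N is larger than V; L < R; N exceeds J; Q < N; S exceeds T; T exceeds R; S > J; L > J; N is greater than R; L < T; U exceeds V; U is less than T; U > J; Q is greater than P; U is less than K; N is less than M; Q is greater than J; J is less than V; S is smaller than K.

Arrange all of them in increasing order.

J < L < R < V < U < T < S < K < P < Q < N < M

Nothing is placed below J, so it is least; from there J < L; L < R; R < V; V < U; U < T; T < S; S < K; K < P; P < Q; Q < N; N < M, each given directly.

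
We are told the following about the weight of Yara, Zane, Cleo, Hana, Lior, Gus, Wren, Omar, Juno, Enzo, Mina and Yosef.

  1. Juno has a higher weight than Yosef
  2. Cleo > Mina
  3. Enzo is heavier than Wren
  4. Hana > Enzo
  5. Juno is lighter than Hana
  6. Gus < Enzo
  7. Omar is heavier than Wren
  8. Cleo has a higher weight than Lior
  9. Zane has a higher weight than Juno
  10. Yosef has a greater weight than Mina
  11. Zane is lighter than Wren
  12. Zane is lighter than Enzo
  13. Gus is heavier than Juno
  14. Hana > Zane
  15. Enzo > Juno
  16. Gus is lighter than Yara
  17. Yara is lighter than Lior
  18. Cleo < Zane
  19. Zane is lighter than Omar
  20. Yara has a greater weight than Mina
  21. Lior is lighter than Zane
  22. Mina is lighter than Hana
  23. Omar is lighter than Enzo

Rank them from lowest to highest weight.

Nothing is placed below Mina, so it is least; from there Mina < Yosef; Yosef < Juno; Juno < Gus; Gus < Yara; Yara < Lior; Lior < Cleo; Cleo < Zane; Zane < Wren; Wren < Omar; Omar < Enzo; Enzo < Hana, each given directly.

Mina < Yosef < Juno < Gus < Yara < Lior < Cleo < Zane < Wren < Omar < Enzo < Hana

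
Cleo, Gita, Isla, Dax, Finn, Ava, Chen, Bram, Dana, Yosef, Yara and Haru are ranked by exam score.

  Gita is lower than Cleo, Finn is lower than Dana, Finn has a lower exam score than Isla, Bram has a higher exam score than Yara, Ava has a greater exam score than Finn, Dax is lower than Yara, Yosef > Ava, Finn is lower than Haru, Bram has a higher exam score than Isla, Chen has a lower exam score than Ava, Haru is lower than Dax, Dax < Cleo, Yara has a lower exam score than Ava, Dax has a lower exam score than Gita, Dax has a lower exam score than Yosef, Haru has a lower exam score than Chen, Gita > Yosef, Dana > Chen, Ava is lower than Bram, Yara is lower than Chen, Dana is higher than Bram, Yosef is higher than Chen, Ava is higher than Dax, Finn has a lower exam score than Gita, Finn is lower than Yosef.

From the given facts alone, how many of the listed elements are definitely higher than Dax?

Directly above Dax: Yara, Ava, Yosef, Gita, Cleo.
One step further: Chen, Bram (7 so far).
One step further: Dana (8 so far).
Nothing else is reachable above Dax; 8 in all.

8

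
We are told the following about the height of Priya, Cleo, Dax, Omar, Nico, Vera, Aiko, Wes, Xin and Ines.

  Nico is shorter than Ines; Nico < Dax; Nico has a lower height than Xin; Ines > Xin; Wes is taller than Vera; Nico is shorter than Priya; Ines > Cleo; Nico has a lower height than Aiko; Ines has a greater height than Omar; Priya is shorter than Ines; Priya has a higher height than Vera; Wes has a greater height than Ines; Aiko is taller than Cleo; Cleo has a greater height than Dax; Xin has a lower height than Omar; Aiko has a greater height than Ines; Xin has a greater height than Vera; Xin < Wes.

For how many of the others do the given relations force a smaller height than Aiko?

8

Directly below Aiko: Nico, Cleo, Ines.
One step further: Dax, Priya, Xin, Omar (7 so far).
One step further: Vera (8 so far).
Nothing else is reachable below Aiko; 8 in all.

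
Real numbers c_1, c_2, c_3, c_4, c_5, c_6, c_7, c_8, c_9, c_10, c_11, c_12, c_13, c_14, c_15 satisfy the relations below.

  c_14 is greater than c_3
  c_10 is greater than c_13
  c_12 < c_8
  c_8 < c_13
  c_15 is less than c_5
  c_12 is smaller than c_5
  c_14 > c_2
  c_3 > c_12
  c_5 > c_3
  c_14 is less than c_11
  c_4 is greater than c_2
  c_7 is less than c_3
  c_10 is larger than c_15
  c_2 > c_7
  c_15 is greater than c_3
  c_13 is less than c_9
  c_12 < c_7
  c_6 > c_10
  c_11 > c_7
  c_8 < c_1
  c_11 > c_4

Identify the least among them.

c_8 is not least since c_12 < c_8; c_7 is not least since c_12 < c_7; c_2 is not least since c_7 < c_2; c_3 is not least since c_7 < c_3; c_4 is not least since c_2 < c_4; c_14 is not least since c_3 < c_14; c_1 is not least since c_8 < c_1; c_13 is not least since c_8 < c_13; c_11 is not least since c_4 < c_11; c_15 is not least since c_3 < c_15; c_10 is not least since c_13 < c_10; c_9 is not least since c_13 < c_9; c_6 is not least since c_10 < c_6; c_5 is not least since c_12 < c_5.
Only c_12 has nothing below it, so c_12 is the least.

c_12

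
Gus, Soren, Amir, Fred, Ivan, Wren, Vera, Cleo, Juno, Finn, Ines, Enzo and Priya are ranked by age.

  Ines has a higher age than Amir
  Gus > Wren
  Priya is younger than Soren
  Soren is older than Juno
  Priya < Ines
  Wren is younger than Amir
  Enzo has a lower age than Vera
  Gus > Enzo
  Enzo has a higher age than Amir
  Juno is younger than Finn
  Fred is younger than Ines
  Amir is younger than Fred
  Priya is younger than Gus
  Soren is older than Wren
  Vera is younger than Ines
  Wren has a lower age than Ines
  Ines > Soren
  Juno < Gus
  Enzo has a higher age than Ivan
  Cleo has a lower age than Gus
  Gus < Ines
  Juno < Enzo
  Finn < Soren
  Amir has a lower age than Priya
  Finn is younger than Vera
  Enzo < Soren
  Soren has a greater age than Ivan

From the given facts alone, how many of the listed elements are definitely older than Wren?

8

From Wren the given relations immediately reach Amir, Soren, Gus, Ines.
From those, Enzo, Priya, Fred — 7 in total.
From those, Vera — 8 in total.
Nothing else is reachable above Wren; 8 in all.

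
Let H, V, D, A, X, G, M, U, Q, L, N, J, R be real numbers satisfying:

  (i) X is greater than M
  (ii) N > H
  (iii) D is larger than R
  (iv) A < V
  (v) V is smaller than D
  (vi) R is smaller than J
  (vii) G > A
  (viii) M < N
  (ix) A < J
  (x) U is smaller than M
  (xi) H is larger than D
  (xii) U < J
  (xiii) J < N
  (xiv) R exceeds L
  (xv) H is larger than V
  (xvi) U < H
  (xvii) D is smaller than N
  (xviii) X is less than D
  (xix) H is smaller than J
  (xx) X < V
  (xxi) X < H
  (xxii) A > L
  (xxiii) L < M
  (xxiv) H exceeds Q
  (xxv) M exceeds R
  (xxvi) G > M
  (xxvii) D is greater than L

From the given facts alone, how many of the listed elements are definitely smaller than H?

9

From H the given relations immediately reach U, Q, X, V, D.
From those, L, A, R, M — 9 in total.
Nothing else is reachable below H; 9 in all.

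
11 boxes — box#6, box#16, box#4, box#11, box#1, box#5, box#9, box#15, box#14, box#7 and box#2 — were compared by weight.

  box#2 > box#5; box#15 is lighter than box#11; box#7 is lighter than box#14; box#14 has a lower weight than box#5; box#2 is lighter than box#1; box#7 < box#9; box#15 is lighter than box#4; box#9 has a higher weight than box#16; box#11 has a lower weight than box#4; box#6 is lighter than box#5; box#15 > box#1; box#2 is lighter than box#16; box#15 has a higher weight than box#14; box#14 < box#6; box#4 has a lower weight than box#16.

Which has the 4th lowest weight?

box#5

The consecutive relations fix a unique order: box#7 < box#14 < box#6 < box#5 < box#2 < box#1 < box#15 < box#11 < box#4 < box#16 < box#9.
The 4th smallest is box#5.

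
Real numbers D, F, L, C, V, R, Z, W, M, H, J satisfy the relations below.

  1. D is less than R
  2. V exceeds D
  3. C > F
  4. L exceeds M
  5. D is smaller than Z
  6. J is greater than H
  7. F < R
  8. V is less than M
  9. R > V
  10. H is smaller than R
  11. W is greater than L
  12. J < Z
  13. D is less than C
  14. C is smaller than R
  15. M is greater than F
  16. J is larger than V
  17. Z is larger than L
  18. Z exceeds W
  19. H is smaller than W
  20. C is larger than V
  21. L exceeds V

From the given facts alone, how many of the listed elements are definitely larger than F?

6

Directly above F: M, C, R.
One step further: L (4 so far).
One step further: W, Z (6 so far).
No other element is forced above F by the given relations, so the count is 6.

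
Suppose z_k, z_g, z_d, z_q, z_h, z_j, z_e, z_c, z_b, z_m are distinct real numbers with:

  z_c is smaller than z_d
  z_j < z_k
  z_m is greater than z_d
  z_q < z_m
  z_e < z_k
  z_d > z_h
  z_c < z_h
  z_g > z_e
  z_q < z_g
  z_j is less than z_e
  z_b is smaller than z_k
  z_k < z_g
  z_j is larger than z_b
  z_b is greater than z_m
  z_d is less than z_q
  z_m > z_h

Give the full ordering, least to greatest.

The consecutive links are each given: z_c < z_h; z_h < z_d; z_d < z_q; z_q < z_m; z_m < z_b; z_b < z_j; z_j < z_e; z_e < z_k; z_k < z_g.

z_c < z_h < z_d < z_q < z_m < z_b < z_j < z_e < z_k < z_g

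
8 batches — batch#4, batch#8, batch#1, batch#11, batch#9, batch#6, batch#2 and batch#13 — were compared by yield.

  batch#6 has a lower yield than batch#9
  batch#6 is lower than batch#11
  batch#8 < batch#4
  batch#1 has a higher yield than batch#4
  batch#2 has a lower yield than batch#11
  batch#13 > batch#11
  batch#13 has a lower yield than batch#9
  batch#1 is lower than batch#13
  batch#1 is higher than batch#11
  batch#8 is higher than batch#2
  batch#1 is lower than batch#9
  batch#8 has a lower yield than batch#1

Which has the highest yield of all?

Chaining downward from batch#9: directly below it, batch#6, batch#1, batch#13; then batch#8, batch#11, batch#4; then batch#2.
That covers every other element, and nothing is given above batch#9, so batch#9 is the highest yield.

batch#9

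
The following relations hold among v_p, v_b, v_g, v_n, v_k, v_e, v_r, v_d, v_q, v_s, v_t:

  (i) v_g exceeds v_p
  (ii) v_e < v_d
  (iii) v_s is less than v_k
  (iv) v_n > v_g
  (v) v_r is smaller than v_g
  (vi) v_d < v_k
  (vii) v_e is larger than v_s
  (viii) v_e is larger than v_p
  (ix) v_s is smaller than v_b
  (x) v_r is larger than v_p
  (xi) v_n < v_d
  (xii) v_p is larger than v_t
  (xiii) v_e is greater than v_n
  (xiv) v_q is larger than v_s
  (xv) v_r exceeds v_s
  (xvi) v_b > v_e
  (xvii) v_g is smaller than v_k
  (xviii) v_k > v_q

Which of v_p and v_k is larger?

v_k

Link the given pairs in sequence: v_p < v_r; v_r < v_g; v_g < v_n; v_n < v_e; v_e < v_d; v_d < v_k.
Together: v_p < v_r < v_g < v_n < v_e < v_d < v_k.
So v_p < v_k; v_k is the larger of the two.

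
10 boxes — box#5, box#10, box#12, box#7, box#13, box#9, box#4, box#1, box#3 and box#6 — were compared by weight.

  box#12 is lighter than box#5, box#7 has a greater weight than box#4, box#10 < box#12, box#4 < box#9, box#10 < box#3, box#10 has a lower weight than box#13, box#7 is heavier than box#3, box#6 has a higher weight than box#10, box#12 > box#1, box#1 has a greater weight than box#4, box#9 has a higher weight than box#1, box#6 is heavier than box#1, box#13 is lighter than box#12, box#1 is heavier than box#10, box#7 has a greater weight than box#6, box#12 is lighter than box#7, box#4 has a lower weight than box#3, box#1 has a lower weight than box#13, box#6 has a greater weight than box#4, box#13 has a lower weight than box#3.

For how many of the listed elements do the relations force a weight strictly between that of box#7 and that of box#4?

5

Chaining upward from box#4 reaches: box#1, box#13, box#6, box#12, box#9, box#3, box#5.
Chaining downward from box#7 reaches: box#10, box#1, box#13, box#6, box#12, box#3.
Strictly between box#4 and box#7 are those in both lists: box#1, box#13, box#6, box#12, box#3 — 5 elements.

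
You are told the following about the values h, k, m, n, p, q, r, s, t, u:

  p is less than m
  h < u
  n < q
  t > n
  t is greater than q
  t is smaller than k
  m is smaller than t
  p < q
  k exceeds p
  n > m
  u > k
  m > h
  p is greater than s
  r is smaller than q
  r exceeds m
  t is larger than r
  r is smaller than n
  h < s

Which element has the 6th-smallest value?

Chaining the given pairs: h < s < p < m < r < n < q < t < k < u.
Counting 6 from the smallest end gives n.

n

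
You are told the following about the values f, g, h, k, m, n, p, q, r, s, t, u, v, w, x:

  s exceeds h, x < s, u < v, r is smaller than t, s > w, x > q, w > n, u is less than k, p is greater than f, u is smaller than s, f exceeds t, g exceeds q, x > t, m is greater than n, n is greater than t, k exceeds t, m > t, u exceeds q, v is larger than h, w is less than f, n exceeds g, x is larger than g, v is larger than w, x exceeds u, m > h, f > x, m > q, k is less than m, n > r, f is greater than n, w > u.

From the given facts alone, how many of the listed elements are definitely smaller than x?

The elements the relations force below x are q, g, u, r, t — no chain reaches any other.
That is 5.

5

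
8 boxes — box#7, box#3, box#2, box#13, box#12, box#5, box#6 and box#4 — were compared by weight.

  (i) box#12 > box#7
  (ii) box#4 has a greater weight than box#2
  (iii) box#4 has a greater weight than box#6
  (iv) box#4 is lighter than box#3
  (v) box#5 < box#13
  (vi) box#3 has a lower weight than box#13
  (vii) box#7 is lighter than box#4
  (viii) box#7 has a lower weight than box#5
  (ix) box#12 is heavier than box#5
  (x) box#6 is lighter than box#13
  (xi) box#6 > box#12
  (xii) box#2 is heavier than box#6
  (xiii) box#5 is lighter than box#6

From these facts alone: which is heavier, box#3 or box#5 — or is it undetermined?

box#3

The relevant relations are box#5 < box#12; box#12 < box#6; box#6 < box#2; box#2 < box#4; box#4 < box#3.
Together: box#5 < box#12 < box#6 < box#2 < box#4 < box#3.
So box#3 is heavier.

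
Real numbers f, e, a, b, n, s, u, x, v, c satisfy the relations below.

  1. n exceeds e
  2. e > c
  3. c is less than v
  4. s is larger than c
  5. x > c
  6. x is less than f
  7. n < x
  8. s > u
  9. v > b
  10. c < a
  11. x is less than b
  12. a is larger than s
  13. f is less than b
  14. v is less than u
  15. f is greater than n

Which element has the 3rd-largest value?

u

Chaining the given pairs: c < e < n < x < f < b < v < u < s < a.
The 3rd largest is u.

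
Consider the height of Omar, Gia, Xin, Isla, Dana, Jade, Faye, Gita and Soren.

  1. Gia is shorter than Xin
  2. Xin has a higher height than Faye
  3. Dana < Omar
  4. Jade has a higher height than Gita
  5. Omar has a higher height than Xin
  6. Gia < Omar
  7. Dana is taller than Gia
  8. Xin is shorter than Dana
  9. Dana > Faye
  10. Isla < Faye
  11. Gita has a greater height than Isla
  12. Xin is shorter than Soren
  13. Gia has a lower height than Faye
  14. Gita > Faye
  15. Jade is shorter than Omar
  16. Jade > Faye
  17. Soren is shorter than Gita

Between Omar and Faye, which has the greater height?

Faye < Xin < Soren < Gita < Jade < Omar, by transitivity through Xin, Soren, Gita, Jade.
So Faye < Omar; Omar is the taller of the two.

Omar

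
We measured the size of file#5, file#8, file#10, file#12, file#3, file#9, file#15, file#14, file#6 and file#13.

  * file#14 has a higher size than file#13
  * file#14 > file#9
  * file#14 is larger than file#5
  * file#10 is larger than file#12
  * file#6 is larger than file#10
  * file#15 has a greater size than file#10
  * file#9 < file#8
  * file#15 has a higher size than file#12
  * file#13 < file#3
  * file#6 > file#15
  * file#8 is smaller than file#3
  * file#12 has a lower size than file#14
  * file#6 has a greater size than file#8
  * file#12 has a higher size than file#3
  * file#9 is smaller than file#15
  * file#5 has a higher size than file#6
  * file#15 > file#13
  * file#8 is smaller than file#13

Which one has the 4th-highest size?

file#15

Chaining the given pairs: file#9 < file#8 < file#13 < file#3 < file#12 < file#10 < file#15 < file#6 < file#5 < file#14.
The 4th largest is file#15.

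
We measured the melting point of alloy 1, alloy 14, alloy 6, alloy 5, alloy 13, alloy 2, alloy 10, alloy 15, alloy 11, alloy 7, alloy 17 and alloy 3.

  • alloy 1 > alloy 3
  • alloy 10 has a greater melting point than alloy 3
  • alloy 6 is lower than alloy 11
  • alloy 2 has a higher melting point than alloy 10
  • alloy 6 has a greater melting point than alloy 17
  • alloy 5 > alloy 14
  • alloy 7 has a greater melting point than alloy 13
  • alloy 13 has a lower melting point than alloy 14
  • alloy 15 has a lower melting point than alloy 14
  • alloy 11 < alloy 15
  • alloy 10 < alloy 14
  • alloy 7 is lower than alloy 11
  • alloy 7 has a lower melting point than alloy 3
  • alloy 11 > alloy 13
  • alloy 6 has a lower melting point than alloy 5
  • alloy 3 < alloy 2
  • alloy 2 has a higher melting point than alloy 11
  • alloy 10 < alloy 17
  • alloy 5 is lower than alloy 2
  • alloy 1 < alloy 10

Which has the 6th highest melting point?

alloy 6

Chaining the given pairs: alloy 13 < alloy 7 < alloy 3 < alloy 1 < alloy 10 < alloy 17 < alloy 6 < alloy 11 < alloy 15 < alloy 14 < alloy 5 < alloy 2.
The 6th largest is alloy 6.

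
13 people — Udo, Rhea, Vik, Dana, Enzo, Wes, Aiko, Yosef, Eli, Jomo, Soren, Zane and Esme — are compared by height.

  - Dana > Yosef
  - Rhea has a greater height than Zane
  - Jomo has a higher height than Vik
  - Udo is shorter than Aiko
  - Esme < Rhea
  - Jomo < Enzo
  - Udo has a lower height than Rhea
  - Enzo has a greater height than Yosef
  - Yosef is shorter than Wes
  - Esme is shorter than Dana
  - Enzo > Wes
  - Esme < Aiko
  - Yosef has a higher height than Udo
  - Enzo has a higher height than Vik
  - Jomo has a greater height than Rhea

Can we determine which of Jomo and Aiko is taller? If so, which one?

Following every chain through Jomo: above Jomo we get Enzo; below Jomo we get Udo, Vik, Zane, Esme, Rhea.
Aiko is not reached, and no chain runs the other way from Aiko to Jomo.
So the given relations leave the order of Jomo and Aiko undetermined.

undetermined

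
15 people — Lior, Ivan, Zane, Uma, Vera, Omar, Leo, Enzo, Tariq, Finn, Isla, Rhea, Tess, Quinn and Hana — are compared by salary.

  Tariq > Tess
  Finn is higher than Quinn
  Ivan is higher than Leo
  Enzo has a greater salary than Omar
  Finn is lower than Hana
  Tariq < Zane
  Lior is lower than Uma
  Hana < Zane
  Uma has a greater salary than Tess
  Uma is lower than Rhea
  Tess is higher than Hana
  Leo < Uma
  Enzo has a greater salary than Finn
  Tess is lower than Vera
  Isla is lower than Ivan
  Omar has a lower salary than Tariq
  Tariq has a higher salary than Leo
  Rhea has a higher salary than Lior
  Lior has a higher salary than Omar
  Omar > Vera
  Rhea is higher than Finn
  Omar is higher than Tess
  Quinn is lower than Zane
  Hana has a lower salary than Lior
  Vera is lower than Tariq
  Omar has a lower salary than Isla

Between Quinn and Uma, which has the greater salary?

Link the given pairs in sequence: Quinn < Finn; Finn < Hana; Hana < Tess; Tess < Omar; Omar < Lior; Lior < Uma.
Chaining these gives Quinn < Finn < Hana < Tess < Omar < Lior < Uma.
So Quinn < Uma; Uma is the higher of the two.

Uma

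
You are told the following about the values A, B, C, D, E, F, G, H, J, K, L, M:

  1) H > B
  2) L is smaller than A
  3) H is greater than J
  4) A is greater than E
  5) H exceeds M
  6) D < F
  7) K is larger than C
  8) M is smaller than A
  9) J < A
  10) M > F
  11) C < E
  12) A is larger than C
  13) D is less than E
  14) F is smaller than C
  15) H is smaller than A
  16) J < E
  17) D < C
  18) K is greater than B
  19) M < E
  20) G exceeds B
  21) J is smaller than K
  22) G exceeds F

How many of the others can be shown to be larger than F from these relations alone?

7

Directly above F: M, C, G.
One step further: K, E, H, A (7 so far).
No other element is forced above F by the given relations, so the count is 7.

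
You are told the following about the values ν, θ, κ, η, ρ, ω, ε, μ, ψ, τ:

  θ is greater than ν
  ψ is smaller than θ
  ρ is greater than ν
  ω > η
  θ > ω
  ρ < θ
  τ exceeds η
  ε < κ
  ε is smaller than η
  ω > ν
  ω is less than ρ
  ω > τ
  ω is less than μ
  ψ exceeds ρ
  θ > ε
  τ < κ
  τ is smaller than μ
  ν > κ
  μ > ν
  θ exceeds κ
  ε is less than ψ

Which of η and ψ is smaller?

η < τ and τ < κ give η < κ.
Then κ < ν extends the chain to ν.
With ν < ω: η < τ < κ < ν < ω.
With ω < ρ: η < τ < κ < ν < ω < ρ.
With ρ < ψ: η < τ < κ < ν < ω < ρ < ψ.
So η < ψ; η is the smaller of the two.

η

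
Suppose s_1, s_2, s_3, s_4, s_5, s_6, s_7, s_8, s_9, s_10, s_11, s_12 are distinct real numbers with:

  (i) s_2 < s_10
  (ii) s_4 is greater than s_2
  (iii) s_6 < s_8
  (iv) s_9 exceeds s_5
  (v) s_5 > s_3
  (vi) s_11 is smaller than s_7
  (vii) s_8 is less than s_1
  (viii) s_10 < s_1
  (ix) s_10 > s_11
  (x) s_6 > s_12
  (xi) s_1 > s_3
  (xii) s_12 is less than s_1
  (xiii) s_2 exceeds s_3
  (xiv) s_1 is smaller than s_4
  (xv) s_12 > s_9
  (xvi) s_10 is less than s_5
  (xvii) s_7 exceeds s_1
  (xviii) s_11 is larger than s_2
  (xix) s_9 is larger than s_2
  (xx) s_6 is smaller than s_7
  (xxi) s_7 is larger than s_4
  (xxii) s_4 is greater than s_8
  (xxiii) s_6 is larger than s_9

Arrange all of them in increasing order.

The consecutive links are each given: s_3 < s_2; s_2 < s_11; s_11 < s_10; s_10 < s_5; s_5 < s_9; s_9 < s_12; s_12 < s_6; s_6 < s_8; s_8 < s_1; s_1 < s_4; s_4 < s_7.

s_3 < s_2 < s_11 < s_10 < s_5 < s_9 < s_12 < s_6 < s_8 < s_1 < s_4 < s_7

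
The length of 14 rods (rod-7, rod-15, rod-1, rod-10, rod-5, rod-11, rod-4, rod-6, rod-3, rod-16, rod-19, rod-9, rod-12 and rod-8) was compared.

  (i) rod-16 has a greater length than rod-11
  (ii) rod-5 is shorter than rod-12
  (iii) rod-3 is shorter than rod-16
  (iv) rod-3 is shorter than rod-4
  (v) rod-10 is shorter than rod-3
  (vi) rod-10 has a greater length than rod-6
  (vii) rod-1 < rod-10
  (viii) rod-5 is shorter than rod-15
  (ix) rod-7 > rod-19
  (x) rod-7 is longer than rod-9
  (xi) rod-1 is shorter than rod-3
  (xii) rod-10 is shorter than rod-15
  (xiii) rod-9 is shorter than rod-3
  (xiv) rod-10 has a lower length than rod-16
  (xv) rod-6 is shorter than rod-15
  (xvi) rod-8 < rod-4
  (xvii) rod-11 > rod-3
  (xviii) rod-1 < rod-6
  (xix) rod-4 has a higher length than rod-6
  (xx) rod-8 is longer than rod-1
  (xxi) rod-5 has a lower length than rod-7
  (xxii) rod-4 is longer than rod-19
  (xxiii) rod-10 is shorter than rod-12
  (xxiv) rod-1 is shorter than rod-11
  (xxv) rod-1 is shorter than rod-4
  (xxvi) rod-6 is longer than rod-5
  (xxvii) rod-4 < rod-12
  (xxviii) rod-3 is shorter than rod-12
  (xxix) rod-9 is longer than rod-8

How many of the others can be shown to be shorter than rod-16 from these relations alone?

8

The elements the relations force below rod-16 are rod-1, rod-8, rod-5, rod-9, rod-6, rod-10, rod-3, rod-11 — no chain reaches any other.
That is 8.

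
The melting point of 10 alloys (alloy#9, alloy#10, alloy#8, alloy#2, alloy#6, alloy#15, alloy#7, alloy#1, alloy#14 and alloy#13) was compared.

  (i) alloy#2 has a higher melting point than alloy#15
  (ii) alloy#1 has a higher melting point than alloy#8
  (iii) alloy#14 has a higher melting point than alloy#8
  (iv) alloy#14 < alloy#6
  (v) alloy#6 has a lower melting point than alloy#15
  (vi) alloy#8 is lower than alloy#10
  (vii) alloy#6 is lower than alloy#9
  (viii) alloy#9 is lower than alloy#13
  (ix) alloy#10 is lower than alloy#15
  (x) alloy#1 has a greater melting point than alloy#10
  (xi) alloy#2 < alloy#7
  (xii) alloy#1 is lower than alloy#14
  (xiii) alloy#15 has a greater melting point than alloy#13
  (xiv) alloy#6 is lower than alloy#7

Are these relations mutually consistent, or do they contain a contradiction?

consistent

Every relation is compatible with alloy#8 < alloy#10 < alloy#1 < alloy#14 < alloy#6 < alloy#9 < alloy#13 < alloy#15 < alloy#2 < alloy#7; the set is consistent.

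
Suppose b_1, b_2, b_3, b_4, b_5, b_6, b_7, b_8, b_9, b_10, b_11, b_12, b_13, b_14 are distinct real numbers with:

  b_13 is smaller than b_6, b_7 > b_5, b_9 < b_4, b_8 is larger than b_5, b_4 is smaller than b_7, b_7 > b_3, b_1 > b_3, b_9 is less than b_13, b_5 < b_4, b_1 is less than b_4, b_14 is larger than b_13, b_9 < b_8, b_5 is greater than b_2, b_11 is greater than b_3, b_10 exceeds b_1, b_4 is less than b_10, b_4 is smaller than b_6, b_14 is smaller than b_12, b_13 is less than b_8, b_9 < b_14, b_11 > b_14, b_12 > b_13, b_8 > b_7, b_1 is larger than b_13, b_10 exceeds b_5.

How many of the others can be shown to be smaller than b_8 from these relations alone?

8

The elements the relations force below b_8 are b_3, b_9, b_2, b_5, b_13, b_1, b_4, b_7 — no chain reaches any other.
That is 8.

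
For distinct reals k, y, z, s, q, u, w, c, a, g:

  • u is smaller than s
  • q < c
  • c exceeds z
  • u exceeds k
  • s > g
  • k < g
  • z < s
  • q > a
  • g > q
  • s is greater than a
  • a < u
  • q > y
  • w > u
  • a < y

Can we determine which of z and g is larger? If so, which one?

undetermined

Following every chain through z: above z we get s, c.
g is not reached, and no chain runs the other way from g to z.
So the given relations leave the order of z and g undetermined.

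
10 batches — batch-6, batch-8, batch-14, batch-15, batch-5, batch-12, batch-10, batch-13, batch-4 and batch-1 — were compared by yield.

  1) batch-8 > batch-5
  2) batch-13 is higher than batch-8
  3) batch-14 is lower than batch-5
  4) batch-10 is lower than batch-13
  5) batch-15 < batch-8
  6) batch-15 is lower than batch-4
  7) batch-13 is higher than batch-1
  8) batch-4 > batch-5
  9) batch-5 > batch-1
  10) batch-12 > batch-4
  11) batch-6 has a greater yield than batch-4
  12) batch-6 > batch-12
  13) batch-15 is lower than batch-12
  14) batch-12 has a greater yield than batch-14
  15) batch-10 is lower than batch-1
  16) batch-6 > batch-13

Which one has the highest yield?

batch-10 is not greatest since batch-10 < batch-1; batch-14 is not greatest since batch-14 < batch-5; batch-15 is not greatest since batch-15 < batch-8; batch-1 is not greatest since batch-1 < batch-13; batch-5 is not greatest since batch-5 < batch-4; batch-4 is not greatest since batch-4 < batch-12; batch-12 is not greatest since batch-12 < batch-6; batch-8 is not greatest since batch-8 < batch-13; batch-13 is not greatest since batch-13 < batch-6.
Only batch-6 has nothing above it, so batch-6 is the highest yield.

batch-6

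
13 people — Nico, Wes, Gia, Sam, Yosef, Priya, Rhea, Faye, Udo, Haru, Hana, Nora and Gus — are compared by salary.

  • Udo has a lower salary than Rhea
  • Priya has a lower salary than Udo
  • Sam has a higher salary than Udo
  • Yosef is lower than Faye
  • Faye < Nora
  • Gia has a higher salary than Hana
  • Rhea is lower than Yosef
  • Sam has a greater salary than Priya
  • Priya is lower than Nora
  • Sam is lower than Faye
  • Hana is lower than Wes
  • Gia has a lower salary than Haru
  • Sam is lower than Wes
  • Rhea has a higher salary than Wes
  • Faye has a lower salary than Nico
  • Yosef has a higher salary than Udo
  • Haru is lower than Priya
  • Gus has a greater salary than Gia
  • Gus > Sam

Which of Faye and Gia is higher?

Faye

Gia < Haru and Haru < Priya give Gia < Priya.
Then Priya < Udo extends the chain to Udo.
Then Udo < Sam extends the chain to Sam.
With Sam < Wes: Gia < Haru < Priya < Udo < Sam < Wes.
With Wes < Rhea: Gia < Haru < Priya < Udo < Sam < Wes < Rhea.
Then Rhea < Yosef extends the chain to Yosef.
With Yosef < Faye: Gia < Haru < Priya < Udo < Sam < Wes < Rhea < Yosef < Faye.
So Gia < Faye; Faye is the higher of the two.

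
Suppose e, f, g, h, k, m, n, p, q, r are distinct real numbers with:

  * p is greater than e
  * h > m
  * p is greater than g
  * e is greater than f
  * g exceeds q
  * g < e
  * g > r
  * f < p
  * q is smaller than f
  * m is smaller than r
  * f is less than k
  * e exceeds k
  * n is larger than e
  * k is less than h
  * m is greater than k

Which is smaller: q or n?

q

q < f and f < k give q < k.
With k < m: q < f < k < m.
Then m < r extends the chain to r.
With r < g: q < f < k < m < r < g.
Then g < e extends the chain to e.
With e < n: q < f < k < m < r < g < e < n.
So q < n; q is the smaller of the two.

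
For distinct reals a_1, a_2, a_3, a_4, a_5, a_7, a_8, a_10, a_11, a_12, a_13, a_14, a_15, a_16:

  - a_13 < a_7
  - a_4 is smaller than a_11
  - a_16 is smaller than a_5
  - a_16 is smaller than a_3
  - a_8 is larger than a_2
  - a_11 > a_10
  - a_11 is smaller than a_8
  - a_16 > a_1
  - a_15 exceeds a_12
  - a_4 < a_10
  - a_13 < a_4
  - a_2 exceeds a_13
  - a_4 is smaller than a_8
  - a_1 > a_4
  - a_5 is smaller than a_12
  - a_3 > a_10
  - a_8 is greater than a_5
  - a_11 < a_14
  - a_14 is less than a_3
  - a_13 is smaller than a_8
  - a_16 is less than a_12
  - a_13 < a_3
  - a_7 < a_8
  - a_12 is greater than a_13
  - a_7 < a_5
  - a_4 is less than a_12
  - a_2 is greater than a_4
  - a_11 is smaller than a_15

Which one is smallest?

a_4 is not least since a_13 < a_4; a_7 is not least since a_13 < a_7; a_10 is not least since a_4 < a_10; a_11 is not least since a_10 < a_11; a_1 is not least since a_4 < a_1; a_16 is not least since a_1 < a_16; a_14 is not least since a_11 < a_14; a_2 is not least since a_13 < a_2; a_5 is not least since a_7 < a_5; a_3 is not least since a_10 < a_3; a_8 is not least since a_5 < a_8; a_12 is not least since a_16 < a_12; a_15 is not least since a_12 < a_15.
Only a_13 has nothing below it, so a_13 is the smallest.

a_13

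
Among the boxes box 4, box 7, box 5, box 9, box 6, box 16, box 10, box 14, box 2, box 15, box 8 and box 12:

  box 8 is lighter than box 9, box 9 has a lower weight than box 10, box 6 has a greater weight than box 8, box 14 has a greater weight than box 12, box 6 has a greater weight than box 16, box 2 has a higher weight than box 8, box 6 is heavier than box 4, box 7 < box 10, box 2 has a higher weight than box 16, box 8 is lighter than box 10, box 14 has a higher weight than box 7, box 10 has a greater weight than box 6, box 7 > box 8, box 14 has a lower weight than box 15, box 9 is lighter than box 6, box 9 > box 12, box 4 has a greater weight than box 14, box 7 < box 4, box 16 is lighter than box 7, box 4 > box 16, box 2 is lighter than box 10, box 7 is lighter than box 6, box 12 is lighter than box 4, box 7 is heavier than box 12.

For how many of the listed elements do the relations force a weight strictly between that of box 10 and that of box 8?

The relations place box 8 below box 10. An element lies strictly between them when it is forced above box 8 and also forced below box 10.
Above box 8: {box 7, box 2, box 9, box 14, box 4, box 6, box 15}. Below box 10: {box 12, box 16, box 7, box 2, box 9, box 14, box 4, box 6}.
Intersection: {box 7, box 2, box 9, box 14, box 4, box 6} — 6.

6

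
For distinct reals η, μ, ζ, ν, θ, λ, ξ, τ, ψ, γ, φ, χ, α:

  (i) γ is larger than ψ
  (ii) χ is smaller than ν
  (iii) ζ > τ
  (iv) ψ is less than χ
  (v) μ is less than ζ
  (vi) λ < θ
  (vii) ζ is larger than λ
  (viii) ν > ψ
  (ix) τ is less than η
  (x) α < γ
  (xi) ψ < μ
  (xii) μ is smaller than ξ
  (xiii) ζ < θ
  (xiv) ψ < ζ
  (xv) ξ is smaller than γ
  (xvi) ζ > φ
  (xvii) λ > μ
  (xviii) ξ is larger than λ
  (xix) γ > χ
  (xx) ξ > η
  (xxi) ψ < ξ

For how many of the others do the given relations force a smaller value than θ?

The elements the relations force below θ are φ, ψ, μ, τ, λ, ζ — no chain reaches any other.
That is 6.

6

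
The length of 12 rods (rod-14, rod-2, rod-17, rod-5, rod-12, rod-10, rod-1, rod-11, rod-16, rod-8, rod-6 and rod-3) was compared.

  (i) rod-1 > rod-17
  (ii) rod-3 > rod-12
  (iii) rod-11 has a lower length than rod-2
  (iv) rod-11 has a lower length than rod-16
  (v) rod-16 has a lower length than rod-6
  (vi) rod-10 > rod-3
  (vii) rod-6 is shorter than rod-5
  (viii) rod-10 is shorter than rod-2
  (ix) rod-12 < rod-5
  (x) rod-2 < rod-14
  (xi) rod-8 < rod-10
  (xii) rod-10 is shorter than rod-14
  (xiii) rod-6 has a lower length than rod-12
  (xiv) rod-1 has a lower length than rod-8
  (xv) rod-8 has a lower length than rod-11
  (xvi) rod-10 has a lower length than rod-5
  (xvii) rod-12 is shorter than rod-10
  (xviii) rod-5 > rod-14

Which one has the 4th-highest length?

The consecutive relations fix a unique order: rod-17 < rod-1 < rod-8 < rod-11 < rod-16 < rod-6 < rod-12 < rod-3 < rod-10 < rod-2 < rod-14 < rod-5.
The 4th largest is rod-10.

rod-10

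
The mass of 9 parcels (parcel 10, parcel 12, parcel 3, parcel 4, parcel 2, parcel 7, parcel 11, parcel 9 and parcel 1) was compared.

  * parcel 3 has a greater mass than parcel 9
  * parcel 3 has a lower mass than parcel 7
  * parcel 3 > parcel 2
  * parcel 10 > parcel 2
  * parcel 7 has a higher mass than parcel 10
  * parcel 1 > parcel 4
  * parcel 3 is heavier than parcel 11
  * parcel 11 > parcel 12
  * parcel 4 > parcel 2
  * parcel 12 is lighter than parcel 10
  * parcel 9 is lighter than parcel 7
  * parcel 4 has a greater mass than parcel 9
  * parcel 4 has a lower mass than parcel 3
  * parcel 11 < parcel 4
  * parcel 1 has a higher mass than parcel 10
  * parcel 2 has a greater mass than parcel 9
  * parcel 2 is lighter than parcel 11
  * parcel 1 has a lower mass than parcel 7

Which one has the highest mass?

parcel 9 is not greatest since parcel 9 < parcel 3; parcel 12 is not greatest since parcel 12 < parcel 10; parcel 2 is not greatest since parcel 2 < parcel 10; parcel 11 is not greatest since parcel 11 < parcel 3; parcel 10 is not greatest since parcel 10 < parcel 7; parcel 4 is not greatest since parcel 4 < parcel 1; parcel 3 is not greatest since parcel 3 < parcel 7; parcel 1 is not greatest since parcel 1 < parcel 7.
Only parcel 7 has nothing above it, so parcel 7 is the highest mass.

parcel 7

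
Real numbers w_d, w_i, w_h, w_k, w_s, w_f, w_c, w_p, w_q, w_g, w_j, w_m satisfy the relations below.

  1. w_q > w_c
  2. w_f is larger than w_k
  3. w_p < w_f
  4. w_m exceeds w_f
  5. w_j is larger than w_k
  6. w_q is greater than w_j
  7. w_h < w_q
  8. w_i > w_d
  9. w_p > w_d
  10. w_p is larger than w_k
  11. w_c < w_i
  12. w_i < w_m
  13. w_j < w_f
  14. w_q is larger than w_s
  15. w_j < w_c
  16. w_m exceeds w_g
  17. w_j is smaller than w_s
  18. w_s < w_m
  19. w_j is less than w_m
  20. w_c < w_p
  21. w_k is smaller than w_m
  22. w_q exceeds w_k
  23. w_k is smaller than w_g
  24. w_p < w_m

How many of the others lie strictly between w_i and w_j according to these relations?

The relations place w_j below w_i. An element lies strictly between them when it is forced above w_j and also forced below w_i.
Above w_j: {w_c, w_s, w_p, w_f, w_q, w_m}. Below w_i: {w_k, w_d, w_c}.
Intersection: {w_c} — 1.

1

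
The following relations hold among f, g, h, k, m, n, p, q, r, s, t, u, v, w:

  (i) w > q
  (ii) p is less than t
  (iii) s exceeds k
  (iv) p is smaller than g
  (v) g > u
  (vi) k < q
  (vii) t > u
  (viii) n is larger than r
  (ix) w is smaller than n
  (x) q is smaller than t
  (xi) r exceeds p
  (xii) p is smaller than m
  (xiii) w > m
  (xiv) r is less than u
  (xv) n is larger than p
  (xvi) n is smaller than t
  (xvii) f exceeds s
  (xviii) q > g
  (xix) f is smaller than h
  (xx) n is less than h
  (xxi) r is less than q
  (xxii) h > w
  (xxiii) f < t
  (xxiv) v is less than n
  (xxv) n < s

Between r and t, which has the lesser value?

Chaining the given relations: r < u < g < q < w < n < s < f < t.
So r < t; r is the smaller of the two.

r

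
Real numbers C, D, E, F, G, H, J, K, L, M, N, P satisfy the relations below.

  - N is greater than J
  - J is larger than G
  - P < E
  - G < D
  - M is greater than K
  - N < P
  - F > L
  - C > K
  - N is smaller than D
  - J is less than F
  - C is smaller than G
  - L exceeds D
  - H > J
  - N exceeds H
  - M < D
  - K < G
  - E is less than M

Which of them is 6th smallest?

Chaining the given pairs: K < C < G < J < H < N < P < E < M < D < L < F.
Counting 6 from the smallest end gives N.

N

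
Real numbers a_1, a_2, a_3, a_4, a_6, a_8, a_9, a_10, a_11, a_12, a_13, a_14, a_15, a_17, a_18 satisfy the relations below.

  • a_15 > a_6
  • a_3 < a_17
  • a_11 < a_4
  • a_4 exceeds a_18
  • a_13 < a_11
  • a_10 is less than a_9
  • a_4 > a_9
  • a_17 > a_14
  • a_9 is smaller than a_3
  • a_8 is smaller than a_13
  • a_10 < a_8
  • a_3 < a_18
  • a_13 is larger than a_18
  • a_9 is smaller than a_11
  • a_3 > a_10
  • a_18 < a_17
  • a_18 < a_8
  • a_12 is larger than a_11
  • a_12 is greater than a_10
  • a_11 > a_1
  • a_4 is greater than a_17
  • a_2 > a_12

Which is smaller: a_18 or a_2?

a_18 < a_8 and a_8 < a_13 give a_18 < a_13.
Then a_13 < a_11 extends the chain to a_11.
With a_11 < a_12: a_18 < a_8 < a_13 < a_11 < a_12.
With a_12 < a_2: a_18 < a_8 < a_13 < a_11 < a_12 < a_2.
So a_18 < a_2; a_18 is the smaller of the two.

a_18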